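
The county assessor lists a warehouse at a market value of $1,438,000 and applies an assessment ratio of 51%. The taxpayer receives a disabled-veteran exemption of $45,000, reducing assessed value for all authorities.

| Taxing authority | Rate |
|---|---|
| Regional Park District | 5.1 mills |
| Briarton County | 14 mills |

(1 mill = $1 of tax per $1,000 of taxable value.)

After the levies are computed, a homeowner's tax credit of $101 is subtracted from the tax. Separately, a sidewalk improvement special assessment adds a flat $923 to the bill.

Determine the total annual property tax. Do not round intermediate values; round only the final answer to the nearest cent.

Assessed value = $1,438,000 × 0.51 = $733,380
Taxable value = $733,380 − $45,000 = $688,380
Regional Park District: $688,380 × 0.0051 = $3,510.738
Briarton County: $688,380 × 0.014 = $9,637.32
Levies subtotal = $13,148.058
After credit = $13,148.058 − $101 = $13,047.058
Total = $13,047.058 + $923 = $13,970.058

$13,970.06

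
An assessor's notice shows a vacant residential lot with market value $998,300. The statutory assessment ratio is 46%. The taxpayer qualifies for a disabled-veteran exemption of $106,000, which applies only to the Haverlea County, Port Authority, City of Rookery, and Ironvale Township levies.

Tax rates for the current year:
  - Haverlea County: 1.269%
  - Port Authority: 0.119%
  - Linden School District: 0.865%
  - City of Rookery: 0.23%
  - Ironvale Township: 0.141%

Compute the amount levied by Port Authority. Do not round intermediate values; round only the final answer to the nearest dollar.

$420

Assessed value = $998,300 × 0.46 = $459,218
Port Authority taxable value = $459,218 − $106,000 = $353,218
Port Authority levy = $353,218 × 0.00119 = $420.32942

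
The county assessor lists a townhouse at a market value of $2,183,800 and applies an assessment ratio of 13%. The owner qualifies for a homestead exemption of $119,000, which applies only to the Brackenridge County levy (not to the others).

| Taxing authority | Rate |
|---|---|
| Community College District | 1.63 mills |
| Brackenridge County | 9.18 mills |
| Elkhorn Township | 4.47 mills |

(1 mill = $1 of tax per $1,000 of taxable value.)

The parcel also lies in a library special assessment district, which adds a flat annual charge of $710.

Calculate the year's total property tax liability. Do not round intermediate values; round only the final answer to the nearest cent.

Assessed value = $2,183,800 × 0.13 = $283,894
Community College District: $283,894 × 0.00163 = $462.74722
Brackenridge County: ($283,894 − $119,000) × 0.00918 = $164,894 × 0.00918 = $1,513.72692
Elkhorn Township: $283,894 × 0.00447 = $1,269.00618
Levies subtotal = $3,245.48032
Total = $3,245.48032 + $710 = $3,955.48032

$3,955.48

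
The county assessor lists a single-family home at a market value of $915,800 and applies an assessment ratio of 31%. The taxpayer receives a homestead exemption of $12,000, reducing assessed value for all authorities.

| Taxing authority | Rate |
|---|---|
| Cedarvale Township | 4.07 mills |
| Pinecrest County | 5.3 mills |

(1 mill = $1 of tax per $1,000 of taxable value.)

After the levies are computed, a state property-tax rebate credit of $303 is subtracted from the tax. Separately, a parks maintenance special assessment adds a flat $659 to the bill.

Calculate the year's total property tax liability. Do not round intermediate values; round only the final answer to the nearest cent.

Assessed value = $915,800 × 0.31 = $283,898
Taxable value = $283,898 − $12,000 = $271,898
Cedarvale Township: $271,898 × 0.00407 = $1,106.62486
Pinecrest County: $271,898 × 0.0053 = $1,441.0594
Levies subtotal = $2,547.68426
After credit = $2,547.68426 − $303 = $2,244.68426
Total = $2,244.68426 + $659 = $2,903.68426

$2,903.68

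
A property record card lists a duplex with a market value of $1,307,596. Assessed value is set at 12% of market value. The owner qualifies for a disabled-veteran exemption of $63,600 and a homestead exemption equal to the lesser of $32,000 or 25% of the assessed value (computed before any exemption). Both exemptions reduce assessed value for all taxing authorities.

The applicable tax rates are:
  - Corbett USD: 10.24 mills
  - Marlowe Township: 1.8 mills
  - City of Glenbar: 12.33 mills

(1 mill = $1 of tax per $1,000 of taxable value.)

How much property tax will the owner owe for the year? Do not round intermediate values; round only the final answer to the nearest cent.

Assessed value = $1,307,596 × 0.12 = $156,911.52
Homestead exemption = min($32,000, 25% × $156,911.52) = min($32,000, $39,227.88) = $32,000 (dollar cap binds)
Taxable value = $156,911.52 − $63,600 − $32,000 = $61,311.52
Corbett USD: $61,311.52 × 0.01024 = $627.8299648
Marlowe Township: $61,311.52 × 0.0018 = $110.360736
City of Glenbar: $61,311.52 × 0.01233 = $755.9710416
Total = $1,494.1617424

$1,494.16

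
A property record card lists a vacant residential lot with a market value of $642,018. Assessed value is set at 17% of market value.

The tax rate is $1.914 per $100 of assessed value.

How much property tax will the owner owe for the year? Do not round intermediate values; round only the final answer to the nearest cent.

$2,089.00

Assessed value = $642,018 × 0.17 = $109,143.06
Tax = $109,143.06 × 0.01914 = $2,088.9981684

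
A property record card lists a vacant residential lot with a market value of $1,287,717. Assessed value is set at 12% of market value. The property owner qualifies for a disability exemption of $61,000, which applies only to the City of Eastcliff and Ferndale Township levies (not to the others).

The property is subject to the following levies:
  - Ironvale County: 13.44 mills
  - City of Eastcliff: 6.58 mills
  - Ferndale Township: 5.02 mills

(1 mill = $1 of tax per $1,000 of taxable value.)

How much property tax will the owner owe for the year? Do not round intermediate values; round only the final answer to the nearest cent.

Assessed value = $1,287,717 × 0.12 = $154,526.04
Ironvale County: $154,526.04 × 0.01344 = $2,076.8299776
City of Eastcliff: ($154,526.04 − $61,000) × 0.00658 = $93,526.04 × 0.00658 = $615.4013432
Ferndale Township: ($154,526.04 − $61,000) × 0.00502 = $93,526.04 × 0.00502 = $469.5007208
Total = $3,161.7320416

$3,161.73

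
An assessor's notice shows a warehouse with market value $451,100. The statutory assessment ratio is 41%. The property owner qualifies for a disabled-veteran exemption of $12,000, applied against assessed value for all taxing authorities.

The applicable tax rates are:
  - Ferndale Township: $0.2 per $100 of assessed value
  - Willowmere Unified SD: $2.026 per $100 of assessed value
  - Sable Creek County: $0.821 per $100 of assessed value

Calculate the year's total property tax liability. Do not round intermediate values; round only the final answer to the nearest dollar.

$5,270

Assessed value = $451,100 × 0.41 = $184,951
Taxable value = $184,951 − $12,000 = $172,951
Ferndale Township: $172,951 × 0.002 = $345.902
Willowmere Unified SD: $172,951 × 0.02026 = $3,503.98726
Sable Creek County: $172,951 × 0.00821 = $1,419.92771
Total = $345.902 + $3,503.98726 + $1,419.92771 = $5,269.81697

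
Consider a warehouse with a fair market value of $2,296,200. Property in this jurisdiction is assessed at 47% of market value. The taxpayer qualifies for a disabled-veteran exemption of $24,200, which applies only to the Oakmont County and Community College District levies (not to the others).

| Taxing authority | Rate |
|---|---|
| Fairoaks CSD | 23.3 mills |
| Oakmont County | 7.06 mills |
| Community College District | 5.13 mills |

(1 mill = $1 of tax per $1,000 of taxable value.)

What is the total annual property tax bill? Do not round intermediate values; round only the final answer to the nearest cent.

Assessed value = $2,296,200 × 0.47 = $1,079,214
Fairoaks CSD: $1,079,214 × 0.0233 = $25,145.6862
Oakmont County: ($1,079,214 − $24,200) × 0.00706 = $1,055,014 × 0.00706 = $7,448.39884
Community College District: ($1,079,214 − $24,200) × 0.00513 = $1,055,014 × 0.00513 = $5,412.22182
Total = $38,006.30686

$38,006.31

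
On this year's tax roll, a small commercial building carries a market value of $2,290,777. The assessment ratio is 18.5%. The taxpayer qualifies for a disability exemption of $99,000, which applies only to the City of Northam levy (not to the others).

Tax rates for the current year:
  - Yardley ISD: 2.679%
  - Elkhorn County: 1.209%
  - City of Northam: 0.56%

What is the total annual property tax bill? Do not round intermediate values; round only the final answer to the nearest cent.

Assessed value = $2,290,777 × 0.185 = $423,793.745
Yardley ISD: $423,793.745 × 0.02679 = $11,353.43442855
Elkhorn County: $423,793.745 × 0.01209 = $5,123.66637705
City of Northam: ($423,793.745 − $99,000) × 0.0056 = $324,793.745 × 0.0056 = $1,818.844972
Total = $18,295.9457776

$18,295.95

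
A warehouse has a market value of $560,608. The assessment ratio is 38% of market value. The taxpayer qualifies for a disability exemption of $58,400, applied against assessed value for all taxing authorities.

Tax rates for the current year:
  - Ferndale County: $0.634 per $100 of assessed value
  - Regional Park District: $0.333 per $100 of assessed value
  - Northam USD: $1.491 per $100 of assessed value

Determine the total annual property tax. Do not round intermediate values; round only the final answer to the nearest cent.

Assessed value = $560,608 × 0.38 = $213,031.04
Taxable value = $213,031.04 − $58,400 = $154,631.04
Ferndale County: $154,631.04 × 0.00634 = $980.3607936
Regional Park District: $154,631.04 × 0.00333 = $514.9213632
Northam USD: $154,631.04 × 0.01491 = $2,305.5488064
Total = $980.3607936 + $514.9213632 + $2,305.5488064 = $3,800.8309632

$3,800.83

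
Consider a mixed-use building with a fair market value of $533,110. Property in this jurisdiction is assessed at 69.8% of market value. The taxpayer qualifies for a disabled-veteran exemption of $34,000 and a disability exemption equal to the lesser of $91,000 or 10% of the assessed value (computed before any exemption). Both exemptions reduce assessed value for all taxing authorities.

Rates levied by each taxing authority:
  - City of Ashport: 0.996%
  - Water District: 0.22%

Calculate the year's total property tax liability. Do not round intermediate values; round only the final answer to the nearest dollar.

$3,659

Assessed value = $533,110 × 0.698 = $372,110.78
Disability exemption = min($91,000, 10% × $372,110.78) = min($91,000, $37,211.078) = $37,211.078 (percentage binds)
Taxable value = $372,110.78 − $34,000 − $37,211.078 = $300,899.702
City of Ashport: $300,899.702 × 0.00996 = $2,996.96103192
Water District: $300,899.702 × 0.0022 = $661.9793444
Total = $3,658.94037632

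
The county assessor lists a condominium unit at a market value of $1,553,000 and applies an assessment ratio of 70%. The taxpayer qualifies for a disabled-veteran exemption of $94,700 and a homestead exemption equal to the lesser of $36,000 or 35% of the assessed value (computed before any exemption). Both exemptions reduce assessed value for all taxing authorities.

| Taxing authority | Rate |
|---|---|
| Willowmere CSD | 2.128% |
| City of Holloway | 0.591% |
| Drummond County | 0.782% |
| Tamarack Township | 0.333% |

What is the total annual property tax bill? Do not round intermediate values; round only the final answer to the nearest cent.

Assessed value = $1,553,000 × 0.7 = $1,087,100
Homestead exemption = min($36,000, 35% × $1,087,100) = min($36,000, $380,485) = $36,000 (dollar cap binds)
Taxable value = $1,087,100 − $94,700 − $36,000 = $956,400
Willowmere CSD: $956,400 × 0.02128 = $20,352.192
City of Holloway: $956,400 × 0.00591 = $5,652.324
Drummond County: $956,400 × 0.00782 = $7,479.048
Tamarack Township: $956,400 × 0.00333 = $3,184.812
Total = $36,668.376

$36,668.38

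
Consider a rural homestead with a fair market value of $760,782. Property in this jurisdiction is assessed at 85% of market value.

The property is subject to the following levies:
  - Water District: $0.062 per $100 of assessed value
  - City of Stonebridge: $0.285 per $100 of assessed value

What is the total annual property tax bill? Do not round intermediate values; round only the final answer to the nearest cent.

$2,243.93

Assessed value = $760,782 × 0.85 = $646,664.7
Water District: $646,664.7 × 0.00062 = $400.932114
City of Stonebridge: $646,664.7 × 0.00285 = $1,842.994395
Total = $400.932114 + $1,842.994395 = $2,243.926509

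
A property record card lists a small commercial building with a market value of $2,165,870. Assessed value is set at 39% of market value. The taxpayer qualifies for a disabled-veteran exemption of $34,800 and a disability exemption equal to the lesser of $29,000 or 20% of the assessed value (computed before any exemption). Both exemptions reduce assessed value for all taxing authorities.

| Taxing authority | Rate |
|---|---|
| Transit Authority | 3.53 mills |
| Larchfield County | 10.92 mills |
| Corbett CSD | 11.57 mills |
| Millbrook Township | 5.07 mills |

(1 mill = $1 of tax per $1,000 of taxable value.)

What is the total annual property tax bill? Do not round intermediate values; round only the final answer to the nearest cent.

Assessed value = $2,165,870 × 0.39 = $844,689.3
Disability exemption = min($29,000, 20% × $844,689.3) = min($29,000, $168,937.86) = $29,000 (dollar cap binds)
Taxable value = $844,689.3 − $34,800 − $29,000 = $780,889.3
Transit Authority: $780,889.3 × 0.00353 = $2,756.539229
Larchfield County: $780,889.3 × 0.01092 = $8,527.311156
Corbett CSD: $780,889.3 × 0.01157 = $9,034.889201
Millbrook Township: $780,889.3 × 0.00507 = $3,959.108751
Total = $24,277.848337

$24,277.85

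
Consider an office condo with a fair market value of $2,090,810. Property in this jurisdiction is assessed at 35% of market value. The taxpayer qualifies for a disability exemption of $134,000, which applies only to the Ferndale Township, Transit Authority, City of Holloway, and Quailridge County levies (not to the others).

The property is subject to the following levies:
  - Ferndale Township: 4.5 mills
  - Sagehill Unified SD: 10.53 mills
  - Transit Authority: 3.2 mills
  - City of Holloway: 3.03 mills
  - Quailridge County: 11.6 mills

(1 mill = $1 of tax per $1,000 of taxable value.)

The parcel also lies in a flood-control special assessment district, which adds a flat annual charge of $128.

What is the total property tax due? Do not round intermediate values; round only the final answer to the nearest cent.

Assessed value = $2,090,810 × 0.35 = $731,783.5
Ferndale Township: ($731,783.5 − $134,000) × 0.0045 = $597,783.5 × 0.0045 = $2,690.02575
Sagehill Unified SD: $731,783.5 × 0.01053 = $7,705.680255
Transit Authority: ($731,783.5 − $134,000) × 0.0032 = $597,783.5 × 0.0032 = $1,912.9072
City of Holloway: ($731,783.5 − $134,000) × 0.00303 = $597,783.5 × 0.00303 = $1,811.284005
Quailridge County: ($731,783.5 − $134,000) × 0.0116 = $597,783.5 × 0.0116 = $6,934.2886
Levies subtotal = $21,054.18581
Total = $21,054.18581 + $128 = $21,182.18581

$21,182.19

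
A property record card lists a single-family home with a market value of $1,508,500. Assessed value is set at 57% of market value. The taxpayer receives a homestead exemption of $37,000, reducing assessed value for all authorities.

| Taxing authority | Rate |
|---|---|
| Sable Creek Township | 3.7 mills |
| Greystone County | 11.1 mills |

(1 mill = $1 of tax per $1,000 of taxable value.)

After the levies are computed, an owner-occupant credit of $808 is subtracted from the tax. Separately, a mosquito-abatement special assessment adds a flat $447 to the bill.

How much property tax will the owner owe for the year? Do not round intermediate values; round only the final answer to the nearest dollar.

Assessed value = $1,508,500 × 0.57 = $859,845
Taxable value = $859,845 − $37,000 = $822,845
Sable Creek Township: $822,845 × 0.0037 = $3,044.5265
Greystone County: $822,845 × 0.0111 = $9,133.5795
Levies subtotal = $12,178.106
After credit = $12,178.106 − $808 = $11,370.106
Total = $11,370.106 + $447 = $11,817.106

$11,817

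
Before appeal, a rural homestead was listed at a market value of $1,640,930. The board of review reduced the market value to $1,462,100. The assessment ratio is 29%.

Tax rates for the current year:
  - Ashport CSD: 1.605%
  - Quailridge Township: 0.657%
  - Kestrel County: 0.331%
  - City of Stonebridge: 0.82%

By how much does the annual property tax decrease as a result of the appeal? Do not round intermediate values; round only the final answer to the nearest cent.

Old assessed value = $1,640,930 × 0.29 = $475,869.7
New assessed value = $1,462,100 × 0.29 = $424,009
Combined rate = 0.01605 + 0.00657 + 0.00331 + 0.0082 = 0.03413
Old tax = $475,869.7 × 0.03413 = $16,241.432861
New tax = $424,009 × 0.03413 = $14,471.42717
Reduction = $16,241.432861 − $14,471.42717 = $1,770.005691

$1,770.01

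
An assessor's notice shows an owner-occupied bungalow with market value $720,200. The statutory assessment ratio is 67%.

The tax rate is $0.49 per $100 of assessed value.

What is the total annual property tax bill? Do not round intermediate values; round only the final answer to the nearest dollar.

Assessed value = $720,200 × 0.67 = $482,534
Tax = $482,534 × 0.0049 = $2,364.4166

$2,364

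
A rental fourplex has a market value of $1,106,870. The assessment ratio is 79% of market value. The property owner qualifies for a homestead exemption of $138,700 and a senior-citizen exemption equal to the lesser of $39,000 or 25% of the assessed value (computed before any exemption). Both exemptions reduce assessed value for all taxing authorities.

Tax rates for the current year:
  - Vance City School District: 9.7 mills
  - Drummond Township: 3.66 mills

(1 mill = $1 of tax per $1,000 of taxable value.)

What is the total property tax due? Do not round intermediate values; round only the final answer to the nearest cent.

$9,308.28

Assessed value = $1,106,870 × 0.79 = $874,427.3
Senior-citizen exemption = min($39,000, 25% × $874,427.3) = min($39,000, $218,606.825) = $39,000 (dollar cap binds)
Taxable value = $874,427.3 − $138,700 − $39,000 = $696,727.3
Vance City School District: $696,727.3 × 0.0097 = $6,758.25481
Drummond Township: $696,727.3 × 0.00366 = $2,550.021918
Total = $9,308.276728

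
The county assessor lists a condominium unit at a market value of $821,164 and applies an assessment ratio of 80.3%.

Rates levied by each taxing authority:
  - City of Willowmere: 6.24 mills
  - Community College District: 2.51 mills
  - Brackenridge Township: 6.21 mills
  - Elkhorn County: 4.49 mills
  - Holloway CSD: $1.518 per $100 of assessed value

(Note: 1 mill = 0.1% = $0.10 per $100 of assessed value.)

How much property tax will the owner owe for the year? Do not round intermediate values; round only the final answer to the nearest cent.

Assessed value = $821,164 × 0.803 = $659,394.692
City of Willowmere: $659,394.692 × 0.00624 = $4,114.62287808
Community College District: $659,394.692 × 0.00251 = $1,655.08067692
Brackenridge Township: $659,394.692 × 0.00621 = $4,094.84103732
Elkhorn County: $659,394.692 × 0.00449 = $2,960.68216708
Holloway CSD: $659,394.692 × 0.01518 = $10,009.61142456
Total = $22,834.83818396

$22,834.84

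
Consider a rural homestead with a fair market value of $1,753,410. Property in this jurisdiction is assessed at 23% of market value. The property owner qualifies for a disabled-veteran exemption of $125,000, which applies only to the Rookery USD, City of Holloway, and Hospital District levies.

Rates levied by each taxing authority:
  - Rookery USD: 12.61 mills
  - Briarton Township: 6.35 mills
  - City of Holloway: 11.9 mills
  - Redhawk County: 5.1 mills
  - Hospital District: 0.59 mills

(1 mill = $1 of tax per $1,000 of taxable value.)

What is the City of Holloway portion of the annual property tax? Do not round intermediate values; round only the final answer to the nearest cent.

Assessed value = $1,753,410 × 0.23 = $403,284.3
City of Holloway taxable value = $403,284.3 − $125,000 = $278,284.3
City of Holloway levy = $278,284.3 × 0.0119 = $3,311.58317

$3,311.58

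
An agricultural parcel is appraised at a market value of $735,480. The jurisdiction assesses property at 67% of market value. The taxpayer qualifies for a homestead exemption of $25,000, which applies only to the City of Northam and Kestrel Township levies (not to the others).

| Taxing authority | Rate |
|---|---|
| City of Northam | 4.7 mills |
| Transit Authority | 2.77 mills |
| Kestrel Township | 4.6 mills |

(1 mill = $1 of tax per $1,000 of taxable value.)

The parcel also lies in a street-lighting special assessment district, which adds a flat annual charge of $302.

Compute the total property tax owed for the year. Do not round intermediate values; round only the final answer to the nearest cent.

$6,017.25

Assessed value = $735,480 × 0.67 = $492,771.6
City of Northam: ($492,771.6 − $25,000) × 0.0047 = $467,771.6 × 0.0047 = $2,198.52652
Transit Authority: $492,771.6 × 0.00277 = $1,364.977332
Kestrel Township: ($492,771.6 − $25,000) × 0.0046 = $467,771.6 × 0.0046 = $2,151.74936
Levies subtotal = $5,715.253212
Total = $5,715.253212 + $302 = $6,017.253212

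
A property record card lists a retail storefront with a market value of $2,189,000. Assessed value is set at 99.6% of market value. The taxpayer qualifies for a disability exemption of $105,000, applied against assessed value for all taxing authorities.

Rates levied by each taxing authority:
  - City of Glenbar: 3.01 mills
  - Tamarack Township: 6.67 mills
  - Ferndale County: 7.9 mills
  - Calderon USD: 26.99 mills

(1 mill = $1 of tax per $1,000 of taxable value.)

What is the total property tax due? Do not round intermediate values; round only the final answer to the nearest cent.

$92,493.63

Assessed value = $2,189,000 × 0.996 = $2,180,244
Taxable value = $2,180,244 − $105,000 = $2,075,244
City of Glenbar: $2,075,244 × 0.00301 = $6,246.48444
Tamarack Township: $2,075,244 × 0.00667 = $13,841.87748
Ferndale County: $2,075,244 × 0.0079 = $16,394.4276
Calderon USD: $2,075,244 × 0.02699 = $56,010.83556
Total = $6,246.48444 + $13,841.87748 + $16,394.4276 + $56,010.83556 = $92,493.62508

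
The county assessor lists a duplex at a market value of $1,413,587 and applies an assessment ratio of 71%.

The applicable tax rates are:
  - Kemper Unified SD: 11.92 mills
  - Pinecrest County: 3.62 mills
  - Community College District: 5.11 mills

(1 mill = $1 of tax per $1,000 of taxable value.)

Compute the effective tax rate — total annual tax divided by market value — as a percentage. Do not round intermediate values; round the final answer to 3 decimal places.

Assessed value = $1,413,587 × 0.71 = $1,003,646.77
Kemper Unified SD: $1,003,646.77 × 0.01192 = $11,963.4694984
Pinecrest County: $1,003,646.77 × 0.00362 = $3,633.2013074
Community College District: $1,003,646.77 × 0.00511 = $5,128.6349947
Total tax = $20,725.3058005
Effective rate = $20,725.3058005 ÷ $1,413,587 = 1.466% of market value

1.466%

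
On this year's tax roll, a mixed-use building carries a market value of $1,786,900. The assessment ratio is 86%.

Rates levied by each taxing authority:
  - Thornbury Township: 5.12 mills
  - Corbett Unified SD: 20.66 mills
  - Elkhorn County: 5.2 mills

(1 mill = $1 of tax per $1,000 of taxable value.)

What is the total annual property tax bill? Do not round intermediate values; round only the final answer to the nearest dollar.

Assessed value = $1,786,900 × 0.86 = $1,536,734
Thornbury Township: $1,536,734 × 0.00512 = $7,868.07808
Corbett Unified SD: $1,536,734 × 0.02066 = $31,748.92444
Elkhorn County: $1,536,734 × 0.0052 = $7,991.0168
Total = $7,868.07808 + $31,748.92444 + $7,991.0168 = $47,608.01932

$47,608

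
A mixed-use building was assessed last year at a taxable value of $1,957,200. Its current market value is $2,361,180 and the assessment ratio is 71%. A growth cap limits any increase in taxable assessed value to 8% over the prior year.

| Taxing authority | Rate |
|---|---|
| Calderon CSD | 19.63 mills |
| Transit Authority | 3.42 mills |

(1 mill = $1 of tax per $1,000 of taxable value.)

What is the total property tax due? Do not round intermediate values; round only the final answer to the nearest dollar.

$38,642

Uncapped assessed value = $2,361,180 × 0.71 = $1,676,437.8
Cap limit = $1,957,200 × 1.08 = $2,113,776
Taxable assessed value = min($1,676,437.8, $2,113,776) = $1,676,437.8 (cap does not bind)
Calderon CSD: $1,676,437.8 × 0.01963 = $32,908.474014
Transit Authority: $1,676,437.8 × 0.00342 = $5,733.417276
Total = $38,641.89129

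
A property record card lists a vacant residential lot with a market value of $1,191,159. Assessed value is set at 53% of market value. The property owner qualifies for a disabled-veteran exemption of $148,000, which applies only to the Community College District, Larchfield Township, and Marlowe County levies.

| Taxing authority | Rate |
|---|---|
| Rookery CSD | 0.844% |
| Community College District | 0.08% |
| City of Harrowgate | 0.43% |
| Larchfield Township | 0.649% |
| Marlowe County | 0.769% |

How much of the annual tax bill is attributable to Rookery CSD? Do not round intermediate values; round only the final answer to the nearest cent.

$5,328.29

Assessed value = $1,191,159 × 0.53 = $631,314.27
Rookery CSD taxable value = $631,314.27 (exemption does not apply)
Rookery CSD levy = $631,314.27 × 0.00844 = $5,328.2924388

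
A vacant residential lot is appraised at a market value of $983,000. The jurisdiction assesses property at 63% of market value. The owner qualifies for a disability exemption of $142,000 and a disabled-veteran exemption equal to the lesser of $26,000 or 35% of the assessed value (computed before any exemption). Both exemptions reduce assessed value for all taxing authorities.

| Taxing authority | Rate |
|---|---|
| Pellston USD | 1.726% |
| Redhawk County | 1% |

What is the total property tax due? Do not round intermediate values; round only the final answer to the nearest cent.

$12,302.17

Assessed value = $983,000 × 0.63 = $619,290
Disabled-veteran exemption = min($26,000, 35% × $619,290) = min($26,000, $216,751.5) = $26,000 (dollar cap binds)
Taxable value = $619,290 − $142,000 − $26,000 = $451,290
Pellston USD: $451,290 × 0.01726 = $7,789.2654
Redhawk County: $451,290 × 0.01 = $4,512.9
Total = $12,302.1654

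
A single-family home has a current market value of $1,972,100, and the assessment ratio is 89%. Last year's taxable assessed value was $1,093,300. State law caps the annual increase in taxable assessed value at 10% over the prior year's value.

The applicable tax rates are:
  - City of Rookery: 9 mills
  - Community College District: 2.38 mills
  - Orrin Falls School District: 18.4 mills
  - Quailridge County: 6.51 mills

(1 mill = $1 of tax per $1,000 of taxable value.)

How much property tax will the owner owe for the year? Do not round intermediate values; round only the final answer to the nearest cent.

Uncapped assessed value = $1,972,100 × 0.89 = $1,755,169
Cap limit = $1,093,300 × 1.1 = $1,202,630
Taxable assessed value = min($1,755,169, $1,202,630) = $1,202,630 (cap binds)
City of Rookery: $1,202,630 × 0.009 = $10,823.67
Community College District: $1,202,630 × 0.00238 = $2,862.2594
Orrin Falls School District: $1,202,630 × 0.0184 = $22,128.392
Quailridge County: $1,202,630 × 0.00651 = $7,829.1213
Total = $43,643.4427

$43,643.44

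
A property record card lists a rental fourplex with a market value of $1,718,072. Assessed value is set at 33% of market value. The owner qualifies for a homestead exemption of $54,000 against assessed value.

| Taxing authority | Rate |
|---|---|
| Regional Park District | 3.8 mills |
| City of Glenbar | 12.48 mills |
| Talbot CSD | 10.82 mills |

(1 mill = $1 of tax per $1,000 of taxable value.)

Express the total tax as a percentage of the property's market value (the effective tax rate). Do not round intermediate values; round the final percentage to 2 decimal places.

0.81%

Assessed value = $1,718,072 × 0.33 = $566,963.76
Taxable value = $566,963.76 − $54,000 = $512,963.76
Regional Park District: $512,963.76 × 0.0038 = $1,949.262288
City of Glenbar: $512,963.76 × 0.01248 = $6,401.7877248
Talbot CSD: $512,963.76 × 0.01082 = $5,550.2678832
Total tax = $13,901.317896
Effective rate = $13,901.317896 ÷ $1,718,072 = 0.81% of market value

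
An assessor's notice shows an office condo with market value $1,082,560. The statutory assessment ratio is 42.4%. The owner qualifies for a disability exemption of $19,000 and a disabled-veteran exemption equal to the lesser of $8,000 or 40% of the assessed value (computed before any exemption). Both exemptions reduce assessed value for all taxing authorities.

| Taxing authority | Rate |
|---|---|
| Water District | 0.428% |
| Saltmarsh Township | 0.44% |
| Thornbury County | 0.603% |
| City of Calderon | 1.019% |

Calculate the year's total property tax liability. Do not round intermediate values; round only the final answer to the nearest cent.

$10,756.94

Assessed value = $1,082,560 × 0.424 = $459,005.44
Disabled-veteran exemption = min($8,000, 40% × $459,005.44) = min($8,000, $183,602.176) = $8,000 (dollar cap binds)
Taxable value = $459,005.44 − $19,000 − $8,000 = $432,005.44
Water District: $432,005.44 × 0.00428 = $1,848.9832832
Saltmarsh Township: $432,005.44 × 0.0044 = $1,900.823936
Thornbury County: $432,005.44 × 0.00603 = $2,604.9928032
City of Calderon: $432,005.44 × 0.01019 = $4,402.1354336
Total = $10,756.935456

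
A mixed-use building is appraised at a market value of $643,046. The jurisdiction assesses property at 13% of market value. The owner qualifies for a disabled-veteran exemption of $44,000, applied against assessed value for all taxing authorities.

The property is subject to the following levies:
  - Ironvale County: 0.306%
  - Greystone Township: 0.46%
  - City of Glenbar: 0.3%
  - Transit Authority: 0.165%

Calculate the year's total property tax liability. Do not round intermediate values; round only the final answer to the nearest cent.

Assessed value = $643,046 × 0.13 = $83,595.98
Taxable value = $83,595.98 − $44,000 = $39,595.98
Ironvale County: $39,595.98 × 0.00306 = $121.1636988
Greystone Township: $39,595.98 × 0.0046 = $182.141508
City of Glenbar: $39,595.98 × 0.003 = $118.78794
Transit Authority: $39,595.98 × 0.00165 = $65.333367
Total = $121.1636988 + $182.141508 + $118.78794 + $65.333367 = $487.4265138

$487.43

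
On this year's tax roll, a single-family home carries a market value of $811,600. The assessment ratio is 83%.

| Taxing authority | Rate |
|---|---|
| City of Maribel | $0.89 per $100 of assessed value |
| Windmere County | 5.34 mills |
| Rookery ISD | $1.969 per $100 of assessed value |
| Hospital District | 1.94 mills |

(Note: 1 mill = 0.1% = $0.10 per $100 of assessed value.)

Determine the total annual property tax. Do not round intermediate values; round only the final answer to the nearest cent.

Assessed value = $811,600 × 0.83 = $673,628
City of Maribel: $673,628 × 0.0089 = $5,995.2892
Windmere County: $673,628 × 0.00534 = $3,597.17352
Rookery ISD: $673,628 × 0.01969 = $13,263.73532
Hospital District: $673,628 × 0.00194 = $1,306.83832
Total = $24,163.03636

$24,163.04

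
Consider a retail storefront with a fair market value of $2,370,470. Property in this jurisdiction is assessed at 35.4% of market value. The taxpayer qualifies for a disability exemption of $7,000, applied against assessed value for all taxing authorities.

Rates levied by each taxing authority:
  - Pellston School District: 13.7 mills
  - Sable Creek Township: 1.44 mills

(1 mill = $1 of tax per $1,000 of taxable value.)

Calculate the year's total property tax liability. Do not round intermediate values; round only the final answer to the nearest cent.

$12,598.70

Assessed value = $2,370,470 × 0.354 = $839,146.38
Taxable value = $839,146.38 − $7,000 = $832,146.38
Pellston School District: $832,146.38 × 0.0137 = $11,400.405406
Sable Creek Township: $832,146.38 × 0.00144 = $1,198.2907872
Total = $11,400.405406 + $1,198.2907872 = $12,598.6961932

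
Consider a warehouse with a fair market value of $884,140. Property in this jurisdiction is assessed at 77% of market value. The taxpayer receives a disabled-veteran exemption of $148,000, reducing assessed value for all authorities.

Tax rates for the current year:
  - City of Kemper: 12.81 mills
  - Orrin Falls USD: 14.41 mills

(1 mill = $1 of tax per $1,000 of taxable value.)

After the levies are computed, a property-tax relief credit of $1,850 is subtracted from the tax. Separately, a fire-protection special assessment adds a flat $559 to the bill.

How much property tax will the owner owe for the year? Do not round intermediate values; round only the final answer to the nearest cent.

$13,211.48

Assessed value = $884,140 × 0.77 = $680,787.8
Taxable value = $680,787.8 − $148,000 = $532,787.8
City of Kemper: $532,787.8 × 0.01281 = $6,825.011718
Orrin Falls USD: $532,787.8 × 0.01441 = $7,677.472198
Levies subtotal = $14,502.483916
After credit = $14,502.483916 − $1,850 = $12,652.483916
Total = $12,652.483916 + $559 = $13,211.483916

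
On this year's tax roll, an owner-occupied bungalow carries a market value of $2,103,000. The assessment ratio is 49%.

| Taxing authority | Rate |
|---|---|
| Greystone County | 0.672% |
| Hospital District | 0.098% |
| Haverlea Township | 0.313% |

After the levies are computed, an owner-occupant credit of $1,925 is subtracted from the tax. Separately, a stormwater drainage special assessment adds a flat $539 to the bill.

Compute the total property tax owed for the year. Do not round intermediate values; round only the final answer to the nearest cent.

Assessed value = $2,103,000 × 0.49 = $1,030,470
Greystone County: $1,030,470 × 0.00672 = $6,924.7584
Hospital District: $1,030,470 × 0.00098 = $1,009.8606
Haverlea Township: $1,030,470 × 0.00313 = $3,225.3711
Levies subtotal = $11,159.9901
After credit = $11,159.9901 − $1,925 = $9,234.9901
Total = $9,234.9901 + $539 = $9,773.9901

$9,773.99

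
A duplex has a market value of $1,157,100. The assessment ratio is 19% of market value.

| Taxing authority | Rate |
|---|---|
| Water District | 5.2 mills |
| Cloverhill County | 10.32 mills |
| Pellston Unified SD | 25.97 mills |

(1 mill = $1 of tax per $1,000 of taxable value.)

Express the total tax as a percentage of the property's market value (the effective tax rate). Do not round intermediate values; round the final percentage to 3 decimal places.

0.788%

Assessed value = $1,157,100 × 0.19 = $219,849
Water District: $219,849 × 0.0052 = $1,143.2148
Cloverhill County: $219,849 × 0.01032 = $2,268.84168
Pellston Unified SD: $219,849 × 0.02597 = $5,709.47853
Total tax = $9,121.53501
Effective rate = $9,121.53501 ÷ $1,157,100 = 0.788% of market value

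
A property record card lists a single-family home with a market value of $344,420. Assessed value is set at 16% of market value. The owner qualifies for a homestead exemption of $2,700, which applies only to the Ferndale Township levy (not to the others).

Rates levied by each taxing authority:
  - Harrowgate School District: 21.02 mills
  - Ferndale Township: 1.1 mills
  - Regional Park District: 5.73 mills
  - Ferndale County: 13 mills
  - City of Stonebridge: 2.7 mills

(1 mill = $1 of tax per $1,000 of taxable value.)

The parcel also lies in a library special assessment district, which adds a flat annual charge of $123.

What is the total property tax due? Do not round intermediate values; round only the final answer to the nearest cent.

Assessed value = $344,420 × 0.16 = $55,107.2
Harrowgate School District: $55,107.2 × 0.02102 = $1,158.353344
Ferndale Township: ($55,107.2 − $2,700) × 0.0011 = $52,407.2 × 0.0011 = $57.64792
Regional Park District: $55,107.2 × 0.00573 = $315.764256
Ferndale County: $55,107.2 × 0.013 = $716.3936
City of Stonebridge: $55,107.2 × 0.0027 = $148.78944
Levies subtotal = $2,396.94856
Total = $2,396.94856 + $123 = $2,519.94856

$2,519.95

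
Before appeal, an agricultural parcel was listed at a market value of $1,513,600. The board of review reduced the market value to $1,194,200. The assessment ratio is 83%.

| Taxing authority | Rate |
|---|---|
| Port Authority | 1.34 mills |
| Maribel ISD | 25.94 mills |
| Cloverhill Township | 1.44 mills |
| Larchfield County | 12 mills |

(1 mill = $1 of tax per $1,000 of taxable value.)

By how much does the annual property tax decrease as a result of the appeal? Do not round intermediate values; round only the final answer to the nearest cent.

$10,794.95

Old assessed value = $1,513,600 × 0.83 = $1,256,288
New assessed value = $1,194,200 × 0.83 = $991,186
Combined rate = 0.00134 + 0.02594 + 0.00144 + 0.012 = 0.04072
Old tax = $1,256,288 × 0.04072 = $51,156.04736
New tax = $991,186 × 0.04072 = $40,361.09392
Reduction = $51,156.04736 − $40,361.09392 = $10,794.95344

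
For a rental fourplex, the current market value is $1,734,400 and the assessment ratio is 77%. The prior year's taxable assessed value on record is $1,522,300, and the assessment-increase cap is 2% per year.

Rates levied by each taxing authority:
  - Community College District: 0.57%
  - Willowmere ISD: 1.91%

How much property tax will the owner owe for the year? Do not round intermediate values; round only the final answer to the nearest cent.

$33,120.10

Uncapped assessed value = $1,734,400 × 0.77 = $1,335,488
Cap limit = $1,522,300 × 1.02 = $1,552,746
Taxable assessed value = min($1,335,488, $1,552,746) = $1,335,488 (cap does not bind)
Community College District: $1,335,488 × 0.0057 = $7,612.2816
Willowmere ISD: $1,335,488 × 0.0191 = $25,507.8208
Total = $33,120.1024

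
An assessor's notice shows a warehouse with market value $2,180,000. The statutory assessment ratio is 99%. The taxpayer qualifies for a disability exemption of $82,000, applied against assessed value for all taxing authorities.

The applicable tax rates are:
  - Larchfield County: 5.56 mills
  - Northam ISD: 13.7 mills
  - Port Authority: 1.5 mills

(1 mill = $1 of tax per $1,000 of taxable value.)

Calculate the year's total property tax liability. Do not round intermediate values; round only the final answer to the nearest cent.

Assessed value = $2,180,000 × 0.99 = $2,158,200
Taxable value = $2,158,200 − $82,000 = $2,076,200
Larchfield County: $2,076,200 × 0.00556 = $11,543.672
Northam ISD: $2,076,200 × 0.0137 = $28,443.94
Port Authority: $2,076,200 × 0.0015 = $3,114.3
Total = $11,543.672 + $28,443.94 + $3,114.3 = $43,101.912

$43,101.91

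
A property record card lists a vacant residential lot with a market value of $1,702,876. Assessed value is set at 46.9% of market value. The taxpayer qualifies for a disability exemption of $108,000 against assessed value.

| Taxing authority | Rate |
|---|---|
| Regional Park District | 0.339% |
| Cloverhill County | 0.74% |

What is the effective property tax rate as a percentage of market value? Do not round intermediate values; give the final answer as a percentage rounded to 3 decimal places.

0.438%

Assessed value = $1,702,876 × 0.469 = $798,648.844
Taxable value = $798,648.844 − $108,000 = $690,648.844
Regional Park District: $690,648.844 × 0.00339 = $2,341.29958116
Cloverhill County: $690,648.844 × 0.0074 = $5,110.8014456
Total tax = $7,452.10102676
Effective rate = $7,452.10102676 ÷ $1,702,876 = 0.438% of market value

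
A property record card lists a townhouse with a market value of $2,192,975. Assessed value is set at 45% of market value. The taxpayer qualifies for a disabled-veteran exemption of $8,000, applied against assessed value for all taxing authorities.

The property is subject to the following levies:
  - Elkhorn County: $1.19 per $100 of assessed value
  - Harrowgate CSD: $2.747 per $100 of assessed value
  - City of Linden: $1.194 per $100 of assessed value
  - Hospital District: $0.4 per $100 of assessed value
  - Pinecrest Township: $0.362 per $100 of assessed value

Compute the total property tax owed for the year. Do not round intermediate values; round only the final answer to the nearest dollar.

Assessed value = $2,192,975 × 0.45 = $986,838.75
Taxable value = $986,838.75 − $8,000 = $978,838.75
Elkhorn County: $978,838.75 × 0.0119 = $11,648.181125
Harrowgate CSD: $978,838.75 × 0.02747 = $26,888.7004625
City of Linden: $978,838.75 × 0.01194 = $11,687.334675
Hospital District: $978,838.75 × 0.004 = $3,915.355
Pinecrest Township: $978,838.75 × 0.00362 = $3,543.396275
Total = $11,648.181125 + $26,888.7004625 + $11,687.334675 + $3,915.355 + $3,543.396275 = $57,682.9675375

$57,683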